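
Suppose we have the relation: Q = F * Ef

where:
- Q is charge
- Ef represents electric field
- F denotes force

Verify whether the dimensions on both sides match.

No

Q (charge) has dimensions [I T].
Ef (electric field) has dimensions [I^-1 L M T^-3].
F (force) has dimensions [L M T^-2].

Left side: [I T]
Right side: [I^-1 L^2 M^2 T^-5]

The two sides have different dimensions, so the equation is NOT dimensionally consistent.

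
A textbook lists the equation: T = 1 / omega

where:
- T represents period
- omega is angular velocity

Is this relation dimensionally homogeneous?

Yes

T (period) has dimensions [T].
omega (angular velocity) has dimensions [T^-1].

Left side: [T]
Right side: [T]

Both sides have the same dimensions, so the equation is dimensionally consistent.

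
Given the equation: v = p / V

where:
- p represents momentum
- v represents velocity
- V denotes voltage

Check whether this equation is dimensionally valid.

No

p (momentum) has dimensions [L M T^-1].
v (velocity) has dimensions [L T^-1].
V (voltage) has dimensions [I^-1 L^2 M T^-3].

Left side: [L T^-1]
Right side: [I L^-1 T^2]

The two sides have different dimensions, so the equation is NOT dimensionally consistent.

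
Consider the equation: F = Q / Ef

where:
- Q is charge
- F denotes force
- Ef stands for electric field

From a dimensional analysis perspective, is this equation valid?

No

Q (charge) has dimensions [I T].
F (force) has dimensions [L M T^-2].
Ef (electric field) has dimensions [I^-1 L M T^-3].

Left side: [L M T^-2]
Right side: [I^2 L^-1 M^-1 T^4]

The two sides have different dimensions, so the equation is NOT dimensionally consistent.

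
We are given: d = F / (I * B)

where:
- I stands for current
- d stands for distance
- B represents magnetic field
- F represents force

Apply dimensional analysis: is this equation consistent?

Yes

I (current) has dimensions [I].
d (distance) has dimensions [L].
B (magnetic field) has dimensions [I^-1 M T^-2].
F (force) has dimensions [L M T^-2].

Left side: [L]
Right side: [L]

Both sides have the same dimensions, so the equation is dimensionally consistent.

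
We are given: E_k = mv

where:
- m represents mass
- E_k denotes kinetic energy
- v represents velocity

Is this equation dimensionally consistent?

No

m (mass) has dimensions [M].
E_k (kinetic energy) has dimensions [L^2 M T^-2].
v (velocity) has dimensions [L T^-1].

Left side: [L^2 M T^-2]
Right side: [L M T^-1]

The two sides have different dimensions, so the equation is NOT dimensionally consistent.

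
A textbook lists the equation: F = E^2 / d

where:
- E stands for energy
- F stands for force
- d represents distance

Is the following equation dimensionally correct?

No

E (energy) has dimensions [L^2 M T^-2].
F (force) has dimensions [L M T^-2].
d (distance) has dimensions [L].

Left side: [L M T^-2]
Right side: [L^3 M^2 T^-4]

The two sides have different dimensions, so the equation is NOT dimensionally consistent.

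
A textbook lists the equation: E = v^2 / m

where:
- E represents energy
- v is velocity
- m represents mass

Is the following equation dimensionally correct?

No

E (energy) has dimensions [L^2 M T^-2].
v (velocity) has dimensions [L T^-1].
m (mass) has dimensions [M].

Left side: [L^2 M T^-2]
Right side: [L^2 M^-1 T^-2]

The two sides have different dimensions, so the equation is NOT dimensionally consistent.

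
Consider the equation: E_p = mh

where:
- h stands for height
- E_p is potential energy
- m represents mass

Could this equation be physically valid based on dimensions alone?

No

h (height) has dimensions [L].
E_p (potential energy) has dimensions [L^2 M T^-2].
m (mass) has dimensions [M].

Left side: [L^2 M T^-2]
Right side: [L M]

The two sides have different dimensions, so the equation is NOT dimensionally consistent.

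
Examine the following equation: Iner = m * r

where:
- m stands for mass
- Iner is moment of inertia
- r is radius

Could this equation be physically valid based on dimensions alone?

No

m (mass) has dimensions [M].
Iner (moment of inertia) has dimensions [L^2 M].
r (radius) has dimensions [L].

Left side: [L^2 M]
Right side: [L M]

The two sides have different dimensions, so the equation is NOT dimensionally consistent.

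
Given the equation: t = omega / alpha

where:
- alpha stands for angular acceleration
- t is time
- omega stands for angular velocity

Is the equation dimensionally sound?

Yes

alpha (angular acceleration) has dimensions [T^-2].
t (time) has dimensions [T].
omega (angular velocity) has dimensions [T^-1].

Left side: [T]
Right side: [T]

Both sides have the same dimensions, so the equation is dimensionally consistent.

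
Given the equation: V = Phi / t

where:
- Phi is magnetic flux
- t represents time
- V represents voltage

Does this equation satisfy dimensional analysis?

Yes

Phi (magnetic flux) has dimensions [I^-1 L^2 M T^-2].
t (time) has dimensions [T].
V (voltage) has dimensions [I^-1 L^2 M T^-3].

Left side: [I^-1 L^2 M T^-3]
Right side: [I^-1 L^2 M T^-3]

Both sides have the same dimensions, so the equation is dimensionally consistent.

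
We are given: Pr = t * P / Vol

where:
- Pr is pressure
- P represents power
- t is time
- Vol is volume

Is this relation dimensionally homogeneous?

Yes

Pr (pressure) has dimensions [L^-1 M T^-2].
P (power) has dimensions [L^2 M T^-3].
t (time) has dimensions [T].
Vol (volume) has dimensions [L^3].

Left side: [L^-1 M T^-2]
Right side: [L^-1 M T^-2]

Both sides have the same dimensions, so the equation is dimensionally consistent.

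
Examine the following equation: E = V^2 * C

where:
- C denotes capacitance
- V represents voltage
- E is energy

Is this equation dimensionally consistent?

Yes

C (capacitance) has dimensions [I^2 L^-2 M^-1 T^4].
V (voltage) has dimensions [I^-1 L^2 M T^-3].
E (energy) has dimensions [L^2 M T^-2].

Left side: [L^2 M T^-2]
Right side: [L^2 M T^-2]

Both sides have the same dimensions, so the equation is dimensionally consistent.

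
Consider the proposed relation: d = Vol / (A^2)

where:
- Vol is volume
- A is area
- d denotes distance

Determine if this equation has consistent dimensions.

No

Vol (volume) has dimensions [L^3].
A (area) has dimensions [L^2].
d (distance) has dimensions [L].

Left side: [L]
Right side: [L^-1]

The two sides have different dimensions, so the equation is NOT dimensionally consistent.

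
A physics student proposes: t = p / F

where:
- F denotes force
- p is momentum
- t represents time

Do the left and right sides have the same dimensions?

Yes

F (force) has dimensions [L M T^-2].
p (momentum) has dimensions [L M T^-1].
t (time) has dimensions [T].

Left side: [T]
Right side: [T]

Both sides have the same dimensions, so the equation is dimensionally consistent.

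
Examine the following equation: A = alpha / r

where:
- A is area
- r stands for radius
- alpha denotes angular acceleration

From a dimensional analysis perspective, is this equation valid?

No

A (area) has dimensions [L^2].
r (radius) has dimensions [L].
alpha (angular acceleration) has dimensions [T^-2].

Left side: [L^2]
Right side: [L^-1 T^-2]

The two sides have different dimensions, so the equation is NOT dimensionally consistent.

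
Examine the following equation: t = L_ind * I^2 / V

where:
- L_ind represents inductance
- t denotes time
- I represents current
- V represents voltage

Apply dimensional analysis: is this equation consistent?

No

L_ind (inductance) has dimensions [I^-2 L^2 M T^-2].
t (time) has dimensions [T].
I (current) has dimensions [I].
V (voltage) has dimensions [I^-1 L^2 M T^-3].

Left side: [T]
Right side: [I T]

The two sides have different dimensions, so the equation is NOT dimensionally consistent.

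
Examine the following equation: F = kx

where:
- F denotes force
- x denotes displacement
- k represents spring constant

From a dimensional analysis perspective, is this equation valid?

Yes

F (force) has dimensions [L M T^-2].
x (displacement) has dimensions [L].
k (spring constant) has dimensions [M T^-2].

Left side: [L M T^-2]
Right side: [L M T^-2]

Both sides have the same dimensions, so the equation is dimensionally consistent.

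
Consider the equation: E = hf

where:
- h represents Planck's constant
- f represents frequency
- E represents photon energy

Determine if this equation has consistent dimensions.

Yes

h (Planck's constant) has dimensions [L^2 M T^-1].
f (frequency) has dimensions [T^-1].
E (photon energy) has dimensions [L^2 M T^-2].

Left side: [L^2 M T^-2]
Right side: [L^2 M T^-2]

Both sides have the same dimensions, so the equation is dimensionally consistent.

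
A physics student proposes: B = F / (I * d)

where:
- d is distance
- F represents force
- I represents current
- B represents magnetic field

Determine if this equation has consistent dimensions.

Yes

d (distance) has dimensions [L].
F (force) has dimensions [L M T^-2].
I (current) has dimensions [I].
B (magnetic field) has dimensions [I^-1 M T^-2].

Left side: [I^-1 M T^-2]
Right side: [I^-1 M T^-2]

Both sides have the same dimensions, so the equation is dimensionally consistent.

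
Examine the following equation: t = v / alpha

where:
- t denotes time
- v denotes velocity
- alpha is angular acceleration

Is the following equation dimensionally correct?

No

t (time) has dimensions [T].
v (velocity) has dimensions [L T^-1].
alpha (angular acceleration) has dimensions [T^-2].

Left side: [T]
Right side: [L T]

The two sides have different dimensions, so the equation is NOT dimensionally consistent.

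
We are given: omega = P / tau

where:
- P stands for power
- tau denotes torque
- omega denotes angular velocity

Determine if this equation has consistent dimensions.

Yes

P (power) has dimensions [L^2 M T^-3].
tau (torque) has dimensions [L^2 M T^-2].
omega (angular velocity) has dimensions [T^-1].

Left side: [T^-1]
Right side: [T^-1]

Both sides have the same dimensions, so the equation is dimensionally consistent.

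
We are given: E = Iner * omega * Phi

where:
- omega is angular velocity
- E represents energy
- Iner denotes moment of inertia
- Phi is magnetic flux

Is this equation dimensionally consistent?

No

omega (angular velocity) has dimensions [T^-1].
E (energy) has dimensions [L^2 M T^-2].
Iner (moment of inertia) has dimensions [L^2 M].
Phi (magnetic flux) has dimensions [I^-1 L^2 M T^-2].

Left side: [L^2 M T^-2]
Right side: [I^-1 L^4 M^2 T^-3]

The two sides have different dimensions, so the equation is NOT dimensionally consistent.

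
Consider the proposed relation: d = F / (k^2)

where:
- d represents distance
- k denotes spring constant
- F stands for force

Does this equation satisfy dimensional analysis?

No

d (distance) has dimensions [L].
k (spring constant) has dimensions [M T^-2].
F (force) has dimensions [L M T^-2].

Left side: [L]
Right side: [L M^-1 T^2]

The two sides have different dimensions, so the equation is NOT dimensionally consistent.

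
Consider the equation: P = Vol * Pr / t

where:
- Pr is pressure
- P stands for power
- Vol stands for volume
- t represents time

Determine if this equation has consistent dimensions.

Yes

Pr (pressure) has dimensions [L^-1 M T^-2].
P (power) has dimensions [L^2 M T^-3].
Vol (volume) has dimensions [L^3].
t (time) has dimensions [T].

Left side: [L^2 M T^-3]
Right side: [L^2 M T^-3]

Both sides have the same dimensions, so the equation is dimensionally consistent.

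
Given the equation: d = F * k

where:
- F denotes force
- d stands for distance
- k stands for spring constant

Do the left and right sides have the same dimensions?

No

F (force) has dimensions [L M T^-2].
d (distance) has dimensions [L].
k (spring constant) has dimensions [M T^-2].

Left side: [L]
Right side: [L M^2 T^-4]

The two sides have different dimensions, so the equation is NOT dimensionally consistent.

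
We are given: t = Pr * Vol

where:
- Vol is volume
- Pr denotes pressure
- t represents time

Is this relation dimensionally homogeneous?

No

Vol (volume) has dimensions [L^3].
Pr (pressure) has dimensions [L^-1 M T^-2].
t (time) has dimensions [T].

Left side: [T]
Right side: [L^2 M T^-2]

The two sides have different dimensions, so the equation is NOT dimensionally consistent.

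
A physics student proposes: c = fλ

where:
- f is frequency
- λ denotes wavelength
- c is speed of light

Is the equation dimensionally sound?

Yes

f (frequency) has dimensions [T^-1].
λ (wavelength) has dimensions [L].
c (speed of light) has dimensions [L T^-1].

Left side: [L T^-1]
Right side: [L T^-1]

Both sides have the same dimensions, so the equation is dimensionally consistent.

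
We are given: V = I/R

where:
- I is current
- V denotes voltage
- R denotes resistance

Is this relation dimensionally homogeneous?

No

I (current) has dimensions [I].
V (voltage) has dimensions [I^-1 L^2 M T^-3].
R (resistance) has dimensions [I^-2 L^2 M T^-3].

Left side: [I^-1 L^2 M T^-3]
Right side: [I^3 L^-2 M^-1 T^3]

The two sides have different dimensions, so the equation is NOT dimensionally consistent.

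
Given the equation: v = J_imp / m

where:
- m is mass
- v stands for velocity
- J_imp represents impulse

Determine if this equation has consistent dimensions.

Yes

m (mass) has dimensions [M].
v (velocity) has dimensions [L T^-1].
J_imp (impulse) has dimensions [L M T^-1].

Left side: [L T^-1]
Right side: [L T^-1]

Both sides have the same dimensions, so the equation is dimensionally consistent.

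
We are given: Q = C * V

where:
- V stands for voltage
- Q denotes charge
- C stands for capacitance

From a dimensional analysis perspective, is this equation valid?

Yes

V (voltage) has dimensions [I^-1 L^2 M T^-3].
Q (charge) has dimensions [I T].
C (capacitance) has dimensions [I^2 L^-2 M^-1 T^4].

Left side: [I T]
Right side: [I T]

Both sides have the same dimensions, so the equation is dimensionally consistent.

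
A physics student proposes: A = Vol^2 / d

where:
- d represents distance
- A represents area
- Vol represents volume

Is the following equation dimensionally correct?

No

d (distance) has dimensions [L].
A (area) has dimensions [L^2].
Vol (volume) has dimensions [L^3].

Left side: [L^2]
Right side: [L^5]

The two sides have different dimensions, so the equation is NOT dimensionally consistent.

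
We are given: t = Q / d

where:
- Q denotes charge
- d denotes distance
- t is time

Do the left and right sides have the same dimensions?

No

Q (charge) has dimensions [I T].
d (distance) has dimensions [L].
t (time) has dimensions [T].

Left side: [T]
Right side: [I L^-1 T]

The two sides have different dimensions, so the equation is NOT dimensionally consistent.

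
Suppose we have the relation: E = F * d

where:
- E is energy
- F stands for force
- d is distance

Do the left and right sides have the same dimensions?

Yes

E (energy) has dimensions [L^2 M T^-2].
F (force) has dimensions [L M T^-2].
d (distance) has dimensions [L].

Left side: [L^2 M T^-2]
Right side: [L^2 M T^-2]

Both sides have the same dimensions, so the equation is dimensionally consistent.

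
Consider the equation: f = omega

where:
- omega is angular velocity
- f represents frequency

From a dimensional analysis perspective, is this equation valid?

Yes

omega (angular velocity) has dimensions [T^-1].
f (frequency) has dimensions [T^-1].

Left side: [T^-1]
Right side: [T^-1]

Both sides have the same dimensions, so the equation is dimensionally consistent.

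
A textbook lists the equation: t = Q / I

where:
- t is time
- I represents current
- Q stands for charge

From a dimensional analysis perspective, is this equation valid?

Yes

t (time) has dimensions [T].
I (current) has dimensions [I].
Q (charge) has dimensions [I T].

Left side: [T]
Right side: [T]

Both sides have the same dimensions, so the equation is dimensionally consistent.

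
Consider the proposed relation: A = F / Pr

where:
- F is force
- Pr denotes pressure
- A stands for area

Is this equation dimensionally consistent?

Yes

F (force) has dimensions [L M T^-2].
Pr (pressure) has dimensions [L^-1 M T^-2].
A (area) has dimensions [L^2].

Left side: [L^2]
Right side: [L^2]

Both sides have the same dimensions, so the equation is dimensionally consistent.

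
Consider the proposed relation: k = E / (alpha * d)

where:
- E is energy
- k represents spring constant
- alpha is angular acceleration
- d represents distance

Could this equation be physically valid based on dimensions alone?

No

E (energy) has dimensions [L^2 M T^-2].
k (spring constant) has dimensions [M T^-2].
alpha (angular acceleration) has dimensions [T^-2].
d (distance) has dimensions [L].

Left side: [M T^-2]
Right side: [L M]

The two sides have different dimensions, so the equation is NOT dimensionally consistent.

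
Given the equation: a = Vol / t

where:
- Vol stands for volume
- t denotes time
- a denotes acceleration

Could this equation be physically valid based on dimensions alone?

No

Vol (volume) has dimensions [L^3].
t (time) has dimensions [T].
a (acceleration) has dimensions [L T^-2].

Left side: [L T^-2]
Right side: [L^3 T^-1]

The two sides have different dimensions, so the equation is NOT dimensionally consistent.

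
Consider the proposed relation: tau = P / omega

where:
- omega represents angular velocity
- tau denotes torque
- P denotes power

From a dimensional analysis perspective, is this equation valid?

Yes

omega (angular velocity) has dimensions [T^-1].
tau (torque) has dimensions [L^2 M T^-2].
P (power) has dimensions [L^2 M T^-3].

Left side: [L^2 M T^-2]
Right side: [L^2 M T^-2]

Both sides have the same dimensions, so the equation is dimensionally consistent.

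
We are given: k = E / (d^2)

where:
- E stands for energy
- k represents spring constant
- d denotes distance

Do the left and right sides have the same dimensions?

Yes

E (energy) has dimensions [L^2 M T^-2].
k (spring constant) has dimensions [M T^-2].
d (distance) has dimensions [L].

Left side: [M T^-2]
Right side: [M T^-2]

Both sides have the same dimensions, so the equation is dimensionally consistent.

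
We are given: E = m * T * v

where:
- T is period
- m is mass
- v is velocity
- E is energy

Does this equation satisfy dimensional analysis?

No

T (period) has dimensions [T].
m (mass) has dimensions [M].
v (velocity) has dimensions [L T^-1].
E (energy) has dimensions [L^2 M T^-2].

Left side: [L^2 M T^-2]
Right side: [L M]

The two sides have different dimensions, so the equation is NOT dimensionally consistent.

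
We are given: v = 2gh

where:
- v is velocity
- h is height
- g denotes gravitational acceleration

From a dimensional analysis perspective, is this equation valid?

No

v (velocity) has dimensions [L T^-1].
h (height) has dimensions [L].
g (gravitational acceleration) has dimensions [L T^-2].

Left side: [L T^-1]
Right side: [L^2 T^-2]

The two sides have different dimensions, so the equation is NOT dimensionally consistent.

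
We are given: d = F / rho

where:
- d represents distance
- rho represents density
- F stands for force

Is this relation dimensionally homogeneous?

No

d (distance) has dimensions [L].
rho (density) has dimensions [L^-3 M].
F (force) has dimensions [L M T^-2].

Left side: [L]
Right side: [L^4 T^-2]

The two sides have different dimensions, so the equation is NOT dimensionally consistent.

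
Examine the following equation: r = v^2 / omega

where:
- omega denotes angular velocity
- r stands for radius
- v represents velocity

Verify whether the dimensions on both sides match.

No

omega (angular velocity) has dimensions [T^-1].
r (radius) has dimensions [L].
v (velocity) has dimensions [L T^-1].

Left side: [L]
Right side: [L^2 T^-1]

The two sides have different dimensions, so the equation is NOT dimensionally consistent.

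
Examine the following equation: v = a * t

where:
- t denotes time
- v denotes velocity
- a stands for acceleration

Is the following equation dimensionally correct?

Yes

t (time) has dimensions [T].
v (velocity) has dimensions [L T^-1].
a (acceleration) has dimensions [L T^-2].

Left side: [L T^-1]
Right side: [L T^-1]

Both sides have the same dimensions, so the equation is dimensionally consistent.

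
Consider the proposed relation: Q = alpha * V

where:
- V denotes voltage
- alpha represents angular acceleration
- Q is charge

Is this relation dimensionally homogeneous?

No

V (voltage) has dimensions [I^-1 L^2 M T^-3].
alpha (angular acceleration) has dimensions [T^-2].
Q (charge) has dimensions [I T].

Left side: [I T]
Right side: [I^-1 L^2 M T^-5]

The two sides have different dimensions, so the equation is NOT dimensionally consistent.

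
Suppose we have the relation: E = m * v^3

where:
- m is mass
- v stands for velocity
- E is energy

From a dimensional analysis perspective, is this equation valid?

No

m (mass) has dimensions [M].
v (velocity) has dimensions [L T^-1].
E (energy) has dimensions [L^2 M T^-2].

Left side: [L^2 M T^-2]
Right side: [L^3 M T^-3]

The two sides have different dimensions, so the equation is NOT dimensionally consistent.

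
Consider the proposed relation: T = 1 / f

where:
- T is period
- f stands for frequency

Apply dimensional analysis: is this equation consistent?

Yes

T (period) has dimensions [T].
f (frequency) has dimensions [T^-1].

Left side: [T]
Right side: [T]

Both sides have the same dimensions, so the equation is dimensionally consistent.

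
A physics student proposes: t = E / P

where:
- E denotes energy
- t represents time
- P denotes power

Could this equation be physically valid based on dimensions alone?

Yes

E (energy) has dimensions [L^2 M T^-2].
t (time) has dimensions [T].
P (power) has dimensions [L^2 M T^-3].

Left side: [T]
Right side: [T]

Both sides have the same dimensions, so the equation is dimensionally consistent.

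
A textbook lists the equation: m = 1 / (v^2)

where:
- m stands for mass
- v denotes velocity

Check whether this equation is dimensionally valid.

No

m (mass) has dimensions [M].
v (velocity) has dimensions [L T^-1].

Left side: [M]
Right side: [L^-2 T^2]

The two sides have different dimensions, so the equation is NOT dimensionally consistent.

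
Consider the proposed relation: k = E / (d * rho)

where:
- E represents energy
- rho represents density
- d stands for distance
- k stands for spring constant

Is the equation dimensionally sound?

No

E (energy) has dimensions [L^2 M T^-2].
rho (density) has dimensions [L^-3 M].
d (distance) has dimensions [L].
k (spring constant) has dimensions [M T^-2].

Left side: [M T^-2]
Right side: [L^4 T^-2]

The two sides have different dimensions, so the equation is NOT dimensionally consistent.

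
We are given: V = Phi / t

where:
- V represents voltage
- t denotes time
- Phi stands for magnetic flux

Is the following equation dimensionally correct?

Yes

V (voltage) has dimensions [I^-1 L^2 M T^-3].
t (time) has dimensions [T].
Phi (magnetic flux) has dimensions [I^-1 L^2 M T^-2].

Left side: [I^-1 L^2 M T^-3]
Right side: [I^-1 L^2 M T^-3]

Both sides have the same dimensions, so the equation is dimensionally consistent.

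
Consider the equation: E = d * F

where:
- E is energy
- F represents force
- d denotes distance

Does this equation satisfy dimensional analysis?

Yes

E (energy) has dimensions [L^2 M T^-2].
F (force) has dimensions [L M T^-2].
d (distance) has dimensions [L].

Left side: [L^2 M T^-2]
Right side: [L^2 M T^-2]

Both sides have the same dimensions, so the equation is dimensionally consistent.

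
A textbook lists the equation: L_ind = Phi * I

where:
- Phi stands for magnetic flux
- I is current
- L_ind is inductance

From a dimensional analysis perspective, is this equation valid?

No

Phi (magnetic flux) has dimensions [I^-1 L^2 M T^-2].
I (current) has dimensions [I].
L_ind (inductance) has dimensions [I^-2 L^2 M T^-2].

Left side: [I^-2 L^2 M T^-2]
Right side: [L^2 M T^-2]

The two sides have different dimensions, so the equation is NOT dimensionally consistent.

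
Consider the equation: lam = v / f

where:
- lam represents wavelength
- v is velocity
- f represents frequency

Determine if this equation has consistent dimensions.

Yes

lam (wavelength) has dimensions [L].
v (velocity) has dimensions [L T^-1].
f (frequency) has dimensions [T^-1].

Left side: [L]
Right side: [L]

Both sides have the same dimensions, so the equation is dimensionally consistent.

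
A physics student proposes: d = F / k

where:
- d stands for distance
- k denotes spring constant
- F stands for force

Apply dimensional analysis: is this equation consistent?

Yes

d (distance) has dimensions [L].
k (spring constant) has dimensions [M T^-2].
F (force) has dimensions [L M T^-2].

Left side: [L]
Right side: [L]

Both sides have the same dimensions, so the equation is dimensionally consistent.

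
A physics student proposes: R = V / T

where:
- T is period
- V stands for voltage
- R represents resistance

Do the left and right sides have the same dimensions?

No

T (period) has dimensions [T].
V (voltage) has dimensions [I^-1 L^2 M T^-3].
R (resistance) has dimensions [I^-2 L^2 M T^-3].

Left side: [I^-2 L^2 M T^-3]
Right side: [I^-1 L^2 M T^-4]

The two sides have different dimensions, so the equation is NOT dimensionally consistent.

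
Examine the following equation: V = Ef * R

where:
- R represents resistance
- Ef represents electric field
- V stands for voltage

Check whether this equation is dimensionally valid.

No

R (resistance) has dimensions [I^-2 L^2 M T^-3].
Ef (electric field) has dimensions [I^-1 L M T^-3].
V (voltage) has dimensions [I^-1 L^2 M T^-3].

Left side: [I^-1 L^2 M T^-3]
Right side: [I^-3 L^3 M^2 T^-6]

The two sides have different dimensions, so the equation is NOT dimensionally consistent.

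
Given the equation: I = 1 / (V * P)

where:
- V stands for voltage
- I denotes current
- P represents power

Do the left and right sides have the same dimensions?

No

V (voltage) has dimensions [I^-1 L^2 M T^-3].
I (current) has dimensions [I].
P (power) has dimensions [L^2 M T^-3].

Left side: [I]
Right side: [I L^-4 M^-2 T^6]

The two sides have different dimensions, so the equation is NOT dimensionally consistent.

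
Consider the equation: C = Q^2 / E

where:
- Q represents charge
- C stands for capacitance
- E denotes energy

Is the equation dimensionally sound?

Yes

Q (charge) has dimensions [I T].
C (capacitance) has dimensions [I^2 L^-2 M^-1 T^4].
E (energy) has dimensions [L^2 M T^-2].

Left side: [I^2 L^-2 M^-1 T^4]
Right side: [I^2 L^-2 M^-1 T^4]

Both sides have the same dimensions, so the equation is dimensionally consistent.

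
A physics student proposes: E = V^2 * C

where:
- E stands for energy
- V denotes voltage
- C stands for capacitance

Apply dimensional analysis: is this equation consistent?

Yes

E (energy) has dimensions [L^2 M T^-2].
V (voltage) has dimensions [I^-1 L^2 M T^-3].
C (capacitance) has dimensions [I^2 L^-2 M^-1 T^4].

Left side: [L^2 M T^-2]
Right side: [L^2 M T^-2]

Both sides have the same dimensions, so the equation is dimensionally consistent.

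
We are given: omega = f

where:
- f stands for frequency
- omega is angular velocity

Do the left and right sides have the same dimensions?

Yes

f (frequency) has dimensions [T^-1].
omega (angular velocity) has dimensions [T^-1].

Left side: [T^-1]
Right side: [T^-1]

Both sides have the same dimensions, so the equation is dimensionally consistent.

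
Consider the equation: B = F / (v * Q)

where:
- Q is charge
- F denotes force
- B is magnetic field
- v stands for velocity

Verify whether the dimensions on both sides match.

Yes

Q (charge) has dimensions [I T].
F (force) has dimensions [L M T^-2].
B (magnetic field) has dimensions [I^-1 M T^-2].
v (velocity) has dimensions [L T^-1].

Left side: [I^-1 M T^-2]
Right side: [I^-1 M T^-2]

Both sides have the same dimensions, so the equation is dimensionally consistent.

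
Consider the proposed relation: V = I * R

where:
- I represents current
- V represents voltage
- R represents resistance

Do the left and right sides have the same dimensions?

Yes

I (current) has dimensions [I].
V (voltage) has dimensions [I^-1 L^2 M T^-3].
R (resistance) has dimensions [I^-2 L^2 M T^-3].

Left side: [I^-1 L^2 M T^-3]
Right side: [I^-1 L^2 M T^-3]

Both sides have the same dimensions, so the equation is dimensionally consistent.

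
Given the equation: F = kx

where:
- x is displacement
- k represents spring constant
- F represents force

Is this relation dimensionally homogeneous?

Yes

x (displacement) has dimensions [L].
k (spring constant) has dimensions [M T^-2].
F (force) has dimensions [L M T^-2].

Left side: [L M T^-2]
Right side: [L M T^-2]

Both sides have the same dimensions, so the equation is dimensionally consistent.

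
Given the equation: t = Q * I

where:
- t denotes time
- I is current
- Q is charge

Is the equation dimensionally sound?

No

t (time) has dimensions [T].
I (current) has dimensions [I].
Q (charge) has dimensions [I T].

Left side: [T]
Right side: [I^2 T]

The two sides have different dimensions, so the equation is NOT dimensionally consistent.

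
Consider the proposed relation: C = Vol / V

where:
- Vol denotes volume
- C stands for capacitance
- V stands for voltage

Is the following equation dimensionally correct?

No

Vol (volume) has dimensions [L^3].
C (capacitance) has dimensions [I^2 L^-2 M^-1 T^4].
V (voltage) has dimensions [I^-1 L^2 M T^-3].

Left side: [I^2 L^-2 M^-1 T^4]
Right side: [I L M^-1 T^3]

The two sides have different dimensions, so the equation is NOT dimensionally consistent.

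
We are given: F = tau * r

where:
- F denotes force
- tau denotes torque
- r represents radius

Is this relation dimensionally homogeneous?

No

F (force) has dimensions [L M T^-2].
tau (torque) has dimensions [L^2 M T^-2].
r (radius) has dimensions [L].

Left side: [L M T^-2]
Right side: [L^3 M T^-2]

The two sides have different dimensions, so the equation is NOT dimensionally consistent.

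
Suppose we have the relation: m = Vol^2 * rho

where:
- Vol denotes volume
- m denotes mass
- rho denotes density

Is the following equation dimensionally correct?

No

Vol (volume) has dimensions [L^3].
m (mass) has dimensions [M].
rho (density) has dimensions [L^-3 M].

Left side: [M]
Right side: [L^3 M]

The two sides have different dimensions, so the equation is NOT dimensionally consistent.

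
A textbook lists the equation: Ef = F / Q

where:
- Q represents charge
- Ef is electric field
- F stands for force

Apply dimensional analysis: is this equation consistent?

Yes

Q (charge) has dimensions [I T].
Ef (electric field) has dimensions [I^-1 L M T^-3].
F (force) has dimensions [L M T^-2].

Left side: [I^-1 L M T^-3]
Right side: [I^-1 L M T^-3]

Both sides have the same dimensions, so the equation is dimensionally consistent.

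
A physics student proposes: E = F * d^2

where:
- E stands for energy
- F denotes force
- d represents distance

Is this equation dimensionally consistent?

No

E (energy) has dimensions [L^2 M T^-2].
F (force) has dimensions [L M T^-2].
d (distance) has dimensions [L].

Left side: [L^2 M T^-2]
Right side: [L^3 M T^-2]

The two sides have different dimensions, so the equation is NOT dimensionally consistent.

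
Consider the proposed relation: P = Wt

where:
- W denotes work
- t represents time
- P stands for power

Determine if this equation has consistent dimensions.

No

W (work) has dimensions [L^2 M T^-2].
t (time) has dimensions [T].
P (power) has dimensions [L^2 M T^-3].

Left side: [L^2 M T^-3]
Right side: [L^2 M T^-1]

The two sides have different dimensions, so the equation is NOT dimensionally consistent.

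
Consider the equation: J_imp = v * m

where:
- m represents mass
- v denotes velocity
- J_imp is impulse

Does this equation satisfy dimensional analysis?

Yes

m (mass) has dimensions [M].
v (velocity) has dimensions [L T^-1].
J_imp (impulse) has dimensions [L M T^-1].

Left side: [L M T^-1]
Right side: [L M T^-1]

Both sides have the same dimensions, so the equation is dimensionally consistent.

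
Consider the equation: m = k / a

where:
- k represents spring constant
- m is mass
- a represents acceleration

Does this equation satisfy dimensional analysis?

No

k (spring constant) has dimensions [M T^-2].
m (mass) has dimensions [M].
a (acceleration) has dimensions [L T^-2].

Left side: [M]
Right side: [L^-1 M]

The two sides have different dimensions, so the equation is NOT dimensionally consistent.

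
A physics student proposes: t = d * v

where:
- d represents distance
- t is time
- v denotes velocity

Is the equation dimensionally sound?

No

d (distance) has dimensions [L].
t (time) has dimensions [T].
v (velocity) has dimensions [L T^-1].

Left side: [T]
Right side: [L^2 T^-1]

The two sides have different dimensions, so the equation is NOT dimensionally consistent.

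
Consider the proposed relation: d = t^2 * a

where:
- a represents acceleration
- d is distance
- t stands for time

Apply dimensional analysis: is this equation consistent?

Yes

a (acceleration) has dimensions [L T^-2].
d (distance) has dimensions [L].
t (time) has dimensions [T].

Left side: [L]
Right side: [L]

Both sides have the same dimensions, so the equation is dimensionally consistent.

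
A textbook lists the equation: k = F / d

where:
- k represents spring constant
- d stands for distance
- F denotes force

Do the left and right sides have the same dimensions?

Yes

k (spring constant) has dimensions [M T^-2].
d (distance) has dimensions [L].
F (force) has dimensions [L M T^-2].

Left side: [M T^-2]
Right side: [M T^-2]

Both sides have the same dimensions, so the equation is dimensionally consistent.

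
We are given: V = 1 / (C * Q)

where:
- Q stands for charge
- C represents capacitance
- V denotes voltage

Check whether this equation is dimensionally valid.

No

Q (charge) has dimensions [I T].
C (capacitance) has dimensions [I^2 L^-2 M^-1 T^4].
V (voltage) has dimensions [I^-1 L^2 M T^-3].

Left side: [I^-1 L^2 M T^-3]
Right side: [I^-3 L^2 M T^-5]

The two sides have different dimensions, so the equation is NOT dimensionally consistent.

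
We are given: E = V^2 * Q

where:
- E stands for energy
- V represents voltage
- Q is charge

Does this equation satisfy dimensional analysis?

No

E (energy) has dimensions [L^2 M T^-2].
V (voltage) has dimensions [I^-1 L^2 M T^-3].
Q (charge) has dimensions [I T].

Left side: [L^2 M T^-2]
Right side: [I^-1 L^4 M^2 T^-5]

The two sides have different dimensions, so the equation is NOT dimensionally consistent.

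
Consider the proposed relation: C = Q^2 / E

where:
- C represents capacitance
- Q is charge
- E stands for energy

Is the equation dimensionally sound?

Yes

C (capacitance) has dimensions [I^2 L^-2 M^-1 T^4].
Q (charge) has dimensions [I T].
E (energy) has dimensions [L^2 M T^-2].

Left side: [I^2 L^-2 M^-1 T^4]
Right side: [I^2 L^-2 M^-1 T^4]

Both sides have the same dimensions, so the equation is dimensionally consistent.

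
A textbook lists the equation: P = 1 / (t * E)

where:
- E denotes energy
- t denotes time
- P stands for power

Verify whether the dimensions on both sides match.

No

E (energy) has dimensions [L^2 M T^-2].
t (time) has dimensions [T].
P (power) has dimensions [L^2 M T^-3].

Left side: [L^2 M T^-3]
Right side: [L^-2 M^-1 T]

The two sides have different dimensions, so the equation is NOT dimensionally consistent.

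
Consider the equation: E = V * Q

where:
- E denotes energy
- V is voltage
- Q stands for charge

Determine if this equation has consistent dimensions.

Yes

E (energy) has dimensions [L^2 M T^-2].
V (voltage) has dimensions [I^-1 L^2 M T^-3].
Q (charge) has dimensions [I T].

Left side: [L^2 M T^-2]
Right side: [L^2 M T^-2]

Both sides have the same dimensions, so the equation is dimensionally consistent.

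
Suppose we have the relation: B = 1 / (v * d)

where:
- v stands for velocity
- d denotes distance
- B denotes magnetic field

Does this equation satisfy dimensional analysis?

No

v (velocity) has dimensions [L T^-1].
d (distance) has dimensions [L].
B (magnetic field) has dimensions [I^-1 M T^-2].

Left side: [I^-1 M T^-2]
Right side: [L^-2 T]

The two sides have different dimensions, so the equation is NOT dimensionally consistent.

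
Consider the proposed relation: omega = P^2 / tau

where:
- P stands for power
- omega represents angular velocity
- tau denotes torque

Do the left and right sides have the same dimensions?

No

P (power) has dimensions [L^2 M T^-3].
omega (angular velocity) has dimensions [T^-1].
tau (torque) has dimensions [L^2 M T^-2].

Left side: [T^-1]
Right side: [L^2 M T^-4]

The two sides have different dimensions, so the equation is NOT dimensionally consistent.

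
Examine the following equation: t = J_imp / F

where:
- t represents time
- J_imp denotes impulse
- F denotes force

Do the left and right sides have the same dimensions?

Yes

t (time) has dimensions [T].
J_imp (impulse) has dimensions [L M T^-1].
F (force) has dimensions [L M T^-2].

Left side: [T]
Right side: [T]

Both sides have the same dimensions, so the equation is dimensionally consistent.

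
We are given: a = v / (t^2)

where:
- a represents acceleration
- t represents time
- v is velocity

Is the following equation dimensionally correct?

No

a (acceleration) has dimensions [L T^-2].
t (time) has dimensions [T].
v (velocity) has dimensions [L T^-1].

Left side: [L T^-2]
Right side: [L T^-3]

The two sides have different dimensions, so the equation is NOT dimensionally consistent.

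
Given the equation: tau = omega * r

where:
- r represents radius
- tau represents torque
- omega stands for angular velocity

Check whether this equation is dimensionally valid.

No

r (radius) has dimensions [L].
tau (torque) has dimensions [L^2 M T^-2].
omega (angular velocity) has dimensions [T^-1].

Left side: [L^2 M T^-2]
Right side: [L T^-1]

The two sides have different dimensions, so the equation is NOT dimensionally consistent.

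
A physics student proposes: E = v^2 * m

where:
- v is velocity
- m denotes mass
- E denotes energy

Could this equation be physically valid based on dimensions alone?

Yes

v (velocity) has dimensions [L T^-1].
m (mass) has dimensions [M].
E (energy) has dimensions [L^2 M T^-2].

Left side: [L^2 M T^-2]
Right side: [L^2 M T^-2]

Both sides have the same dimensions, so the equation is dimensionally consistent.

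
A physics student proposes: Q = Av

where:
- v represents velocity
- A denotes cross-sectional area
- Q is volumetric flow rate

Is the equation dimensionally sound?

Yes

v (velocity) has dimensions [L T^-1].
A (cross-sectional area) has dimensions [L^2].
Q (volumetric flow rate) has dimensions [L^3 T^-1].

Left side: [L^3 T^-1]
Right side: [L^3 T^-1]

Both sides have the same dimensions, so the equation is dimensionally consistent.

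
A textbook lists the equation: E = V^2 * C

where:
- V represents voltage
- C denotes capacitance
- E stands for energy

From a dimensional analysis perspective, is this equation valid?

Yes

V (voltage) has dimensions [I^-1 L^2 M T^-3].
C (capacitance) has dimensions [I^2 L^-2 M^-1 T^4].
E (energy) has dimensions [L^2 M T^-2].

Left side: [L^2 M T^-2]
Right side: [L^2 M T^-2]

Both sides have the same dimensions, so the equation is dimensionally consistent.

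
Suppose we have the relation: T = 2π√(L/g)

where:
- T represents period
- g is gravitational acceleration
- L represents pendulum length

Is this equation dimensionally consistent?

Yes

T (period) has dimensions [T].
g (gravitational acceleration) has dimensions [L T^-2].
L (pendulum length) has dimensions [L].

Left side: [T]
Right side: [T]

Both sides have the same dimensions, so the equation is dimensionally consistent.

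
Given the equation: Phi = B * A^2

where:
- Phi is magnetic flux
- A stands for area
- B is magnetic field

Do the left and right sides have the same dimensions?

No

Phi (magnetic flux) has dimensions [I^-1 L^2 M T^-2].
A (area) has dimensions [L^2].
B (magnetic field) has dimensions [I^-1 M T^-2].

Left side: [I^-1 L^2 M T^-2]
Right side: [I^-1 L^4 M T^-2]

The two sides have different dimensions, so the equation is NOT dimensionally consistent.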